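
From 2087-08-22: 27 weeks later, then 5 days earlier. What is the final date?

Counting forward 27 weeks (= 189 days) from August 22, 2087:
August has 31 days, so 31 − 22 = 9 days remain after August 22, 2087; 189 − 9 = 180 left.
September 2087 has 30 days: 180 − 30 = 150 left.
October 2087 has 31 days: 150 − 31 = 119 left.
November 2087 has 30 days: 119 − 30 = 89 left.
December 2087 has 31 days: 89 − 31 = 58 left.
January 2088 has 31 days: 58 − 31 = 27 left.
27 days into February 2088 → February 27, 2088.
Going back 5 days from February 27, 2088:
27 − 5 = 22, still in February 2088.

February 22, 2088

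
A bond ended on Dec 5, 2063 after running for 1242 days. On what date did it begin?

July 11, 2060

Counting back 1242 days from December 5, 2063.
Going back 5 days from December 5, 2063 reaches the end of the previous month; 1242 − 5 = 1237 left.
November 2063 has 30 days: 1237 − 30 = 1207 left.
October 2063 has 31 days: 1207 − 31 = 1176 left.
September 2063 has 30 days: 1176 − 30 = 1146 left.
August 2063 has 31 days: 1146 − 31 = 1115 left.
July 2063 has 31 days: 1115 − 31 = 1084 left.
June 2063 has 30 days: 1084 − 30 = 1054 left.
May 2063 has 31 days: 1054 − 31 = 1023 left.
April 2063 has 30 days: 1023 − 30 = 993 left.
March 2063 has 31 days: 993 − 31 = 962 left.
February 2063 has 28 days (2063 is not a leap year): 962 − 28 = 934 left.
January 2063 has 31 days: 934 − 31 = 903 left.
December 2062 has 31 days: 903 − 31 = 872 left.
November 2062 has 30 days: 872 − 30 = 842 left.
October 2062 has 31 days: 842 − 31 = 811 left.
September 2062 has 30 days: 811 − 30 = 781 left.
August 2062 has 31 days: 781 − 31 = 750 left.
July 2062 has 31 days: 750 − 31 = 719 left.
June 2062 has 30 days: 719 − 30 = 689 left.
May 2062 has 31 days: 689 − 31 = 658 left.
April 2062 has 30 days: 658 − 30 = 628 left.
March 2062 has 31 days: 628 − 31 = 597 left.
February 2062 has 28 days (2062 is not a leap year): 597 − 28 = 569 left.
January 2062 has 31 days: 569 − 31 = 538 left.
December 2061 has 31 days: 538 − 31 = 507 left.
November 2061 has 30 days: 507 − 30 = 477 left.
October 2061 has 31 days: 477 − 31 = 446 left.
September 2061 has 30 days: 446 − 30 = 416 left.
August 2061 has 31 days: 416 − 31 = 385 left.
July 2061 has 31 days: 385 − 31 = 354 left.
June 2061 has 30 days: 354 − 30 = 324 left.
May 2061 has 31 days: 324 − 31 = 293 left.
April 2061 has 30 days: 293 − 30 = 263 left.
March 2061 has 31 days: 263 − 31 = 232 left.
February 2061 has 28 days (2061 is not a leap year): 232 − 28 = 204 left.
January 2061 has 31 days: 204 − 31 = 173 left.
December 2060 has 31 days: 173 − 31 = 142 left.
November 2060 has 30 days: 142 − 30 = 112 left.
October 2060 has 31 days: 112 − 31 = 81 left.
September 2060 has 30 days: 81 − 30 = 51 left.
August 2060 has 31 days: 51 − 31 = 20 left.
July 2060 has 31 days; 31 − 20 = 11 → July 11, 2060.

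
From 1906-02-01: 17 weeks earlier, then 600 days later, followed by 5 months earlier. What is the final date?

Counting back 17 weeks (= 119 days) from February 1, 1906:
Going back 1 day from February 1, 1906 reaches the end of the previous month; 119 − 1 = 118 left.
January 1906 has 31 days: 118 − 31 = 87 left.
December 1905 has 31 days: 87 − 31 = 56 left.
November 1905 has 30 days: 56 − 30 = 26 left.
October 1905 has 31 days; 31 − 26 = 5 → October 5, 1905.
Advancing 600 days from October 5, 1905:
October has 31 days, so 31 − 5 = 26 days remain after October 5, 1905; 600 − 26 = 574 left.
November 1905 has 30 days: 574 − 30 = 544 left.
December 1905 has 31 days: 544 − 31 = 513 left.
January 1906 has 31 days: 513 − 31 = 482 left.
February 1906 has 28 days (1906 is not a leap year): 482 − 28 = 454 left.
March 1906 has 31 days: 454 − 31 = 423 left.
April 1906 has 30 days: 423 − 30 = 393 left.
May 1906 has 31 days: 393 − 31 = 362 left.
June 1906 has 30 days: 362 − 30 = 332 left.
July 1906 has 31 days: 332 − 31 = 301 left.
August 1906 has 31 days: 301 − 31 = 270 left.
September 1906 has 30 days: 270 − 30 = 240 left.
October 1906 has 31 days: 240 − 31 = 209 left.
November 1906 has 30 days: 209 − 30 = 179 left.
December 1906 has 31 days: 179 − 31 = 148 left.
January 1907 has 31 days: 148 − 31 = 117 left.
February 1907 has 28 days (1907 is not a leap year): 117 − 28 = 89 left.
March 1907 has 31 days: 89 − 31 = 58 left.
April 1907 has 30 days: 58 − 30 = 28 left.
28 days into May 1907 → May 28, 1907.
Counting back 5 months from May 28, 1907:
month 5 − 5 = 0, which is month 12 of year 1906 → December 1906.
Day 28 is valid in December, giving December 28, 1906.

December 28, 1906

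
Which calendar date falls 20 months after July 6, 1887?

March 6, 1889

Advancing 20 months from July 6, 1887.
month 7 + 20 = 27, which is month 3 of year 1889 → March 1889.
Day 6 is valid in March, giving March 6, 1889.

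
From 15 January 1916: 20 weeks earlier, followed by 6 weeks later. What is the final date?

October 9, 1915

Counting back 20 weeks (= 140 days) from January 15, 1916:
Going back 15 days from January 15, 1916 reaches the end of the previous month; 140 − 15 = 125 left.
December 1915 has 31 days: 125 − 31 = 94 left.
November 1915 has 30 days: 94 − 30 = 64 left.
October 1915 has 31 days: 64 − 31 = 33 left.
September 1915 has 30 days: 33 − 30 = 3 left.
August 1915 has 31 days; 31 − 3 = 28 → August 28, 1915.
Advancing 6 weeks (= 42 days) from August 28, 1915:
August has 31 days, so 31 − 28 = 3 days remain after August 28, 1915; 42 − 3 = 39 left.
September 1915 has 30 days: 39 − 30 = 9 left.
9 days into October 1915 → October 9, 1915.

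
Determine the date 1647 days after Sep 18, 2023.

March 22, 2028

Advancing 1647 days from September 18, 2023.
September has 30 days, so 30 − 18 = 12 days remain after September 18, 2023; 1647 − 12 = 1635 left.
October 2023 has 31 days: 1635 − 31 = 1604 left.
November 2023 has 30 days: 1604 − 30 = 1574 left.
December 2023 has 31 days: 1574 − 31 = 1543 left.
January 2024 has 31 days: 1543 − 31 = 1512 left.
February 2024 has 29 days (2024 is a leap year): 1512 − 29 = 1483 left.
March 2024 has 31 days: 1483 − 31 = 1452 left.
April 2024 has 30 days: 1452 − 30 = 1422 left.
May 2024 has 31 days: 1422 − 31 = 1391 left.
June 2024 has 30 days: 1391 − 30 = 1361 left.
July 2024 has 31 days: 1361 − 31 = 1330 left.
August 2024 has 31 days: 1330 − 31 = 1299 left.
September 2024 has 30 days: 1299 − 30 = 1269 left.
October 2024 has 31 days: 1269 − 31 = 1238 left.
November 2024 has 30 days: 1238 − 30 = 1208 left.
December 2024 has 31 days: 1208 − 31 = 1177 left.
January 2025 has 31 days: 1177 − 31 = 1146 left.
February 2025 has 28 days (2025 is not a leap year): 1146 − 28 = 1118 left.
March 2025 has 31 days: 1118 − 31 = 1087 left.
April 2025 has 30 days: 1087 − 30 = 1057 left.
May 2025 has 31 days: 1057 − 31 = 1026 left.
June 2025 has 30 days: 1026 − 30 = 996 left.
July 2025 has 31 days: 996 − 31 = 965 left.
August 2025 has 31 days: 965 − 31 = 934 left.
September 2025 has 30 days: 934 − 30 = 904 left.
October 2025 has 31 days: 904 − 31 = 873 left.
November 2025 has 30 days: 873 − 30 = 843 left.
December 2025 has 31 days: 843 − 31 = 812 left.
January 2026 has 31 days: 812 − 31 = 781 left.
February 2026 has 28 days (2026 is not a leap year): 781 − 28 = 753 left.
March 2026 has 31 days: 753 − 31 = 722 left.
April 2026 has 30 days: 722 − 30 = 692 left.
May 2026 has 31 days: 692 − 31 = 661 left.
June 2026 has 30 days: 661 − 30 = 631 left.
July 2026 has 31 days: 631 − 31 = 600 left.
August 2026 has 31 days: 600 − 31 = 569 left.
September 2026 has 30 days: 569 − 30 = 539 left.
October 2026 has 31 days: 539 − 31 = 508 left.
November 2026 has 30 days: 508 − 30 = 478 left.
December 2026 has 31 days: 478 − 31 = 447 left.
January 2027 has 31 days: 447 − 31 = 416 left.
February 2027 has 28 days (2027 is not a leap year): 416 − 28 = 388 left.
March 2027 has 31 days: 388 − 31 = 357 left.
April 2027 has 30 days: 357 − 30 = 327 left.
May 2027 has 31 days: 327 − 31 = 296 left.
June 2027 has 30 days: 296 − 30 = 266 left.
July 2027 has 31 days: 266 − 31 = 235 left.
August 2027 has 31 days: 235 − 31 = 204 left.
September 2027 has 30 days: 204 − 30 = 174 left.
October 2027 has 31 days: 174 − 31 = 143 left.
November 2027 has 30 days: 143 − 30 = 113 left.
December 2027 has 31 days: 113 − 31 = 82 left.
January 2028 has 31 days: 82 − 31 = 51 left.
February 2028 has 29 days (2028 is a leap year): 51 − 29 = 22 left.
22 days into March 2028 → March 22, 2028.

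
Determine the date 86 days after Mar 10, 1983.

June 4, 1983

Adding 86 days from March 10, 1983.
March has 31 days, so 31 − 10 = 21 days remain after March 10, 1983; 86 − 21 = 65 left.
April 1983 has 30 days: 65 − 30 = 35 left.
May 1983 has 31 days: 35 − 31 = 4 left.
4 days into June 1983 → June 4, 1983.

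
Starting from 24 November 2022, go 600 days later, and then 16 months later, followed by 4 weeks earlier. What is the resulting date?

Adding 600 days from November 24, 2022:
November has 30 days, so 30 − 24 = 6 days remain after November 24, 2022; 600 − 6 = 594 left.
December 2022 has 31 days: 594 − 31 = 563 left.
January 2023 has 31 days: 563 − 31 = 532 left.
February 2023 has 28 days (2023 is not a leap year): 532 − 28 = 504 left.
March 2023 has 31 days: 504 − 31 = 473 left.
April 2023 has 30 days: 473 − 30 = 443 left.
May 2023 has 31 days: 443 − 31 = 412 left.
June 2023 has 30 days: 412 − 30 = 382 left.
July 2023 has 31 days: 382 − 31 = 351 left.
August 2023 has 31 days: 351 − 31 = 320 left.
September 2023 has 30 days: 320 − 30 = 290 left.
October 2023 has 31 days: 290 − 31 = 259 left.
November 2023 has 30 days: 259 − 30 = 229 left.
December 2023 has 31 days: 229 − 31 = 198 left.
January 2024 has 31 days: 198 − 31 = 167 left.
February 2024 has 29 days (2024 is a leap year): 167 − 29 = 138 left.
March 2024 has 31 days: 138 − 31 = 107 left.
April 2024 has 30 days: 107 − 30 = 77 left.
May 2024 has 31 days: 77 − 31 = 46 left.
June 2024 has 30 days: 46 − 30 = 16 left.
16 days into July 2024 → July 16, 2024.
Counting forward 16 months from July 16, 2024:
month 7 + 16 = 23, which is month 11 of year 2025 → November 2025.
Day 16 is valid in November, giving November 16, 2025.
Subtracting 4 weeks (= 28 days) from November 16, 2025:
Going back 16 days from November 16, 2025 reaches the end of the previous month; 28 − 16 = 12 left.
October 2025 has 31 days; 31 − 12 = 19 → October 19, 2025.

October 19, 2025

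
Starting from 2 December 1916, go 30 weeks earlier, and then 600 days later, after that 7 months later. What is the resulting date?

Counting back 30 weeks (= 210 days) from December 2, 1916:
Going back 2 days from December 2, 1916 reaches the end of the previous month; 210 − 2 = 208 left.
November 1916 has 30 days: 208 − 30 = 178 left.
October 1916 has 31 days: 178 − 31 = 147 left.
September 1916 has 30 days: 147 − 30 = 117 left.
August 1916 has 31 days: 117 − 31 = 86 left.
July 1916 has 31 days: 86 − 31 = 55 left.
June 1916 has 30 days: 55 − 30 = 25 left.
May 1916 has 31 days; 31 − 25 = 6 → May 6, 1916.
Adding 600 days from May 6, 1916:
May has 31 days, so 31 − 6 = 25 days remain after May 6, 1916; 600 − 25 = 575 left.
June 1916 has 30 days: 575 − 30 = 545 left.
July 1916 has 31 days: 545 − 31 = 514 left.
August 1916 has 31 days: 514 − 31 = 483 left.
September 1916 has 30 days: 483 − 30 = 453 left.
October 1916 has 31 days: 453 − 31 = 422 left.
November 1916 has 30 days: 422 − 30 = 392 left.
December 1916 has 31 days: 392 − 31 = 361 left.
January 1917 has 31 days: 361 − 31 = 330 left.
February 1917 has 28 days (1917 is not a leap year): 330 − 28 = 302 left.
March 1917 has 31 days: 302 − 31 = 271 left.
April 1917 has 30 days: 271 − 30 = 241 left.
May 1917 has 31 days: 241 − 31 = 210 left.
June 1917 has 30 days: 210 − 30 = 180 left.
July 1917 has 31 days: 180 − 31 = 149 left.
August 1917 has 31 days: 149 − 31 = 118 left.
September 1917 has 30 days: 118 − 30 = 88 left.
October 1917 has 31 days: 88 − 31 = 57 left.
November 1917 has 30 days: 57 − 30 = 27 left.
27 days into December 1917 → December 27, 1917.
Advancing 7 months from December 27, 1917:
month 12 + 7 = 19, which is month 7 of year 1918 → July 1918.
Day 27 is valid in July, giving July 27, 1918.

July 27, 1918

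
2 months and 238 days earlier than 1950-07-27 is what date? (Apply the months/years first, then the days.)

Going back 2 months and 238 days from July 27, 1950: first the month/year part, then the days.
month 7 − 2 = 5 → May 1950.
Day 27 is valid in May, giving May 27, 1950.
Now subtract 238 days from May 27, 1950.
Going back 27 days from May 27, 1950 reaches the end of the previous month; 238 − 27 = 211 left.
April 1950 has 30 days: 211 − 30 = 181 left.
March 1950 has 31 days: 181 − 31 = 150 left.
February 1950 has 28 days (1950 is not a leap year): 150 − 28 = 122 left.
January 1950 has 31 days: 122 − 31 = 91 left.
December 1949 has 31 days: 91 − 31 = 60 left.
November 1949 has 30 days: 60 − 30 = 30 left.
October 1949 has 31 days; 31 − 30 = 1 → October 1, 1949.

October 1, 1949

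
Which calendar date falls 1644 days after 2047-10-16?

Adding 1644 days from October 16, 2047.
October has 31 days, so 31 − 16 = 15 days remain after October 16, 2047; 1644 − 15 = 1629 left.
November 2047 has 30 days: 1629 − 30 = 1599 left.
December 2047 has 31 days: 1599 − 31 = 1568 left.
January 2048 has 31 days: 1568 − 31 = 1537 left.
February 2048 has 29 days (2048 is a leap year): 1537 − 29 = 1508 left.
March 2048 has 31 days: 1508 − 31 = 1477 left.
April 2048 has 30 days: 1477 − 30 = 1447 left.
May 2048 has 31 days: 1447 − 31 = 1416 left.
June 2048 has 30 days: 1416 − 30 = 1386 left.
July 2048 has 31 days: 1386 − 31 = 1355 left.
August 2048 has 31 days: 1355 − 31 = 1324 left.
September 2048 has 30 days: 1324 − 30 = 1294 left.
October 2048 has 31 days: 1294 − 31 = 1263 left.
November 2048 has 30 days: 1263 − 30 = 1233 left.
December 2048 has 31 days: 1233 − 31 = 1202 left.
January 2049 has 31 days: 1202 − 31 = 1171 left.
February 2049 has 28 days (2049 is not a leap year): 1171 − 28 = 1143 left.
March 2049 has 31 days: 1143 − 31 = 1112 left.
April 2049 has 30 days: 1112 − 30 = 1082 left.
May 2049 has 31 days: 1082 − 31 = 1051 left.
June 2049 has 30 days: 1051 − 30 = 1021 left.
July 2049 has 31 days: 1021 − 31 = 990 left.
August 2049 has 31 days: 990 − 31 = 959 left.
September 2049 has 30 days: 959 − 30 = 929 left.
October 2049 has 31 days: 929 − 31 = 898 left.
November 2049 has 30 days: 898 − 30 = 868 left.
December 2049 has 31 days: 868 − 31 = 837 left.
January 2050 has 31 days: 837 − 31 = 806 left.
February 2050 has 28 days (2050 is not a leap year): 806 − 28 = 778 left.
March 2050 has 31 days: 778 − 31 = 747 left.
April 2050 has 30 days: 747 − 30 = 717 left.
May 2050 has 31 days: 717 − 31 = 686 left.
June 2050 has 30 days: 686 − 30 = 656 left.
July 2050 has 31 days: 656 − 31 = 625 left.
August 2050 has 31 days: 625 − 31 = 594 left.
September 2050 has 30 days: 594 − 30 = 564 left.
October 2050 has 31 days: 564 − 31 = 533 left.
November 2050 has 30 days: 533 − 30 = 503 left.
December 2050 has 31 days: 503 − 31 = 472 left.
January 2051 has 31 days: 472 − 31 = 441 left.
February 2051 has 28 days (2051 is not a leap year): 441 − 28 = 413 left.
March 2051 has 31 days: 413 − 31 = 382 left.
April 2051 has 30 days: 382 − 30 = 352 left.
May 2051 has 31 days: 352 − 31 = 321 left.
June 2051 has 30 days: 321 − 30 = 291 left.
July 2051 has 31 days: 291 − 31 = 260 left.
August 2051 has 31 days: 260 − 31 = 229 left.
September 2051 has 30 days: 229 − 30 = 199 left.
October 2051 has 31 days: 199 − 31 = 168 left.
November 2051 has 30 days: 168 − 30 = 138 left.
December 2051 has 31 days: 138 − 31 = 107 left.
January 2052 has 31 days: 107 − 31 = 76 left.
February 2052 has 29 days (2052 is a leap year): 76 − 29 = 47 left.
March 2052 has 31 days: 47 − 31 = 16 left.
16 days into April 2052 → April 16, 2052.

April 16, 2052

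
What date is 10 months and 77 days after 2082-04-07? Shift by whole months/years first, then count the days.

Adding 10 months and 77 days from April 7, 2082: first the month/year part, then the days.
month 4 + 10 = 14, which is month 2 of year 2083 → February 2083.
Day 7 is valid in February, giving February 7, 2083.
Now add 77 days from February 7, 2083.
February has 28 days, so 28 − 7 = 21 days remain after February 7, 2083; 77 − 21 = 56 left.
March 2083 has 31 days: 56 − 31 = 25 left.
25 days into April 2083 → April 25, 2083.

April 25, 2083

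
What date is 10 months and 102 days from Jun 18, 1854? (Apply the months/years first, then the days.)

July 29, 1855

Counting forward 10 months and 102 days from June 18, 1854: first the month/year part, then the days.
month 6 + 10 = 16, which is month 4 of year 1855 → April 1855.
Day 18 is valid in April, giving April 18, 1855.
Now add 102 days from April 18, 1855.
April has 30 days, so 30 − 18 = 12 days remain after April 18, 1855; 102 − 12 = 90 left.
May 1855 has 31 days: 90 − 31 = 59 left.
June 1855 has 30 days: 59 − 30 = 29 left.
29 days into July 1855 → July 29, 1855.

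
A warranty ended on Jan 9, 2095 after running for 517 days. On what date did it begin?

Going back 517 days from January 9, 2095.
Going back 9 days from January 9, 2095 reaches the end of the previous month; 517 − 9 = 508 left.
December 2094 has 31 days: 508 − 31 = 477 left.
November 2094 has 30 days: 477 − 30 = 447 left.
October 2094 has 31 days: 447 − 31 = 416 left.
September 2094 has 30 days: 416 − 30 = 386 left.
August 2094 has 31 days: 386 − 31 = 355 left.
July 2094 has 31 days: 355 − 31 = 324 left.
June 2094 has 30 days: 324 − 30 = 294 left.
May 2094 has 31 days: 294 − 31 = 263 left.
April 2094 has 30 days: 263 − 30 = 233 left.
March 2094 has 31 days: 233 − 31 = 202 left.
February 2094 has 28 days (2094 is not a leap year): 202 − 28 = 174 left.
January 2094 has 31 days: 174 − 31 = 143 left.
December 2093 has 31 days: 143 − 31 = 112 left.
November 2093 has 30 days: 112 − 30 = 82 left.
October 2093 has 31 days: 82 − 31 = 51 left.
September 2093 has 30 days: 51 − 30 = 21 left.
August 2093 has 31 days; 31 − 21 = 10 → August 10, 2093.

August 10, 2093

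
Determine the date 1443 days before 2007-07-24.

Counting back 1443 days from July 24, 2007.
Going back 24 days from July 24, 2007 reaches the end of the previous month; 1443 − 24 = 1419 left.
June 2007 has 30 days: 1419 − 30 = 1389 left.
May 2007 has 31 days: 1389 − 31 = 1358 left.
April 2007 has 30 days: 1358 − 30 = 1328 left.
March 2007 has 31 days: 1328 − 31 = 1297 left.
February 2007 has 28 days (2007 is not a leap year): 1297 − 28 = 1269 left.
January 2007 has 31 days: 1269 − 31 = 1238 left.
December 2006 has 31 days: 1238 − 31 = 1207 left.
November 2006 has 30 days: 1207 − 30 = 1177 left.
October 2006 has 31 days: 1177 − 31 = 1146 left.
September 2006 has 30 days: 1146 − 30 = 1116 left.
August 2006 has 31 days: 1116 − 31 = 1085 left.
July 2006 has 31 days: 1085 − 31 = 1054 left.
June 2006 has 30 days: 1054 − 30 = 1024 left.
May 2006 has 31 days: 1024 − 31 = 993 left.
April 2006 has 30 days: 993 − 30 = 963 left.
March 2006 has 31 days: 963 − 31 = 932 left.
February 2006 has 28 days (2006 is not a leap year): 932 − 28 = 904 left.
January 2006 has 31 days: 904 − 31 = 873 left.
December 2005 has 31 days: 873 − 31 = 842 left.
November 2005 has 30 days: 842 − 30 = 812 left.
October 2005 has 31 days: 812 − 31 = 781 left.
September 2005 has 30 days: 781 − 30 = 751 left.
August 2005 has 31 days: 751 − 31 = 720 left.
July 2005 has 31 days: 720 − 31 = 689 left.
June 2005 has 30 days: 689 − 30 = 659 left.
May 2005 has 31 days: 659 − 31 = 628 left.
April 2005 has 30 days: 628 − 30 = 598 left.
March 2005 has 31 days: 598 − 31 = 567 left.
February 2005 has 28 days (2005 is not a leap year): 567 − 28 = 539 left.
January 2005 has 31 days: 539 − 31 = 508 left.
December 2004 has 31 days: 508 − 31 = 477 left.
November 2004 has 30 days: 477 − 30 = 447 left.
October 2004 has 31 days: 447 − 31 = 416 left.
September 2004 has 30 days: 416 − 30 = 386 left.
August 2004 has 31 days: 386 − 31 = 355 left.
July 2004 has 31 days: 355 − 31 = 324 left.
June 2004 has 30 days: 324 − 30 = 294 left.
May 2004 has 31 days: 294 − 31 = 263 left.
April 2004 has 30 days: 263 − 30 = 233 left.
March 2004 has 31 days: 233 − 31 = 202 left.
February 2004 has 29 days (2004 is a leap year): 202 − 29 = 173 left.
January 2004 has 31 days: 173 − 31 = 142 left.
December 2003 has 31 days: 142 − 31 = 111 left.
November 2003 has 30 days: 111 − 30 = 81 left.
October 2003 has 31 days: 81 − 31 = 50 left.
September 2003 has 30 days: 50 − 30 = 20 left.
August 2003 has 31 days; 31 − 20 = 11 → August 11, 2003.

August 11, 2003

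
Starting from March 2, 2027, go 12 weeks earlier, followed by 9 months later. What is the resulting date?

September 8, 2027

Subtracting 12 weeks (= 84 days) from March 2, 2027:
Going back 2 days from March 2, 2027 reaches the end of the previous month; 84 − 2 = 82 left.
February 2027 has 28 days (2027 is not a leap year): 82 − 28 = 54 left.
January 2027 has 31 days: 54 − 31 = 23 left.
December 2026 has 31 days; 31 − 23 = 8 → December 8, 2026.
Counting forward 9 months from December 8, 2026:
month 12 + 9 = 21, which is month 9 of year 2027 → September 2027.
Day 8 is valid in September, giving September 8, 2027.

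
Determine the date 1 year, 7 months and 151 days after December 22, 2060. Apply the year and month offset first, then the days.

December 20, 2062

Advancing 1 year, 7 months and 151 days from December 22, 2060: first the month/year part, then the days.
+1 year → 2061; month 12 + 7 = 19, which is month 7 of year 2062 → July 2062.
Day 22 is valid in July, giving July 22, 2062.
Now add 151 days from July 22, 2062.
July has 31 days, so 31 − 22 = 9 days remain after July 22, 2062; 151 − 9 = 142 left.
August 2062 has 31 days: 142 − 31 = 111 left.
September 2062 has 30 days: 111 − 30 = 81 left.
October 2062 has 31 days: 81 − 31 = 50 left.
November 2062 has 30 days: 50 − 30 = 20 left.
20 days into December 2062 → December 20, 2062.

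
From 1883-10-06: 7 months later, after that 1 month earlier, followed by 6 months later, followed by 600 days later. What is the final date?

Counting forward 7 months from October 6, 1883:
month 10 + 7 = 17, which is month 5 of year 1884 → May 1884.
Day 6 is valid in May, giving May 6, 1884.
Counting back 1 month from May 6, 1884:
month 5 − 1 = 4 → April 1884.
Day 6 is valid in April, giving April 6, 1884.
Adding 6 months from April 6, 1884:
month 4 + 6 = 10 → October 1884.
Day 6 is valid in October, giving October 6, 1884.
Advancing 600 days from October 6, 1884:
October has 31 days, so 31 − 6 = 25 days remain after October 6, 1884; 600 − 25 = 575 left.
November 1884 has 30 days: 575 − 30 = 545 left.
December 1884 has 31 days: 545 − 31 = 514 left.
January 1885 has 31 days: 514 − 31 = 483 left.
February 1885 has 28 days (1885 is not a leap year): 483 − 28 = 455 left.
March 1885 has 31 days: 455 − 31 = 424 left.
April 1885 has 30 days: 424 − 30 = 394 left.
May 1885 has 31 days: 394 − 31 = 363 left.
June 1885 has 30 days: 363 − 30 = 333 left.
July 1885 has 31 days: 333 − 31 = 302 left.
August 1885 has 31 days: 302 − 31 = 271 left.
September 1885 has 30 days: 271 − 30 = 241 left.
October 1885 has 31 days: 241 − 31 = 210 left.
November 1885 has 30 days: 210 − 30 = 180 left.
December 1885 has 31 days: 180 − 31 = 149 left.
January 1886 has 31 days: 149 − 31 = 118 left.
February 1886 has 28 days (1886 is not a leap year): 118 − 28 = 90 left.
March 1886 has 31 days: 90 − 31 = 59 left.
April 1886 has 30 days: 59 − 30 = 29 left.
29 days into May 1886 → May 29, 1886.

May 29, 1886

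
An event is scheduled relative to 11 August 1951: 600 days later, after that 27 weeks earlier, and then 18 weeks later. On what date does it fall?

Advancing 600 days from August 11, 1951:
August has 31 days, so 31 − 11 = 20 days remain after August 11, 1951; 600 − 20 = 580 left.
September 1951 has 30 days: 580 − 30 = 550 left.
October 1951 has 31 days: 550 − 31 = 519 left.
November 1951 has 30 days: 519 − 30 = 489 left.
December 1951 has 31 days: 489 − 31 = 458 left.
January 1952 has 31 days: 458 − 31 = 427 left.
February 1952 has 29 days (1952 is a leap year): 427 − 29 = 398 left.
March 1952 has 31 days: 398 − 31 = 367 left.
April 1952 has 30 days: 367 − 30 = 337 left.
May 1952 has 31 days: 337 − 31 = 306 left.
June 1952 has 30 days: 306 − 30 = 276 left.
July 1952 has 31 days: 276 − 31 = 245 left.
August 1952 has 31 days: 245 − 31 = 214 left.
September 1952 has 30 days: 214 − 30 = 184 left.
October 1952 has 31 days: 184 − 31 = 153 left.
November 1952 has 30 days: 153 − 30 = 123 left.
December 1952 has 31 days: 123 − 31 = 92 left.
January 1953 has 31 days: 92 − 31 = 61 left.
February 1953 has 28 days (1953 is not a leap year): 61 − 28 = 33 left.
March 1953 has 31 days: 33 − 31 = 2 left.
2 days into April 1953 → April 2, 1953.
Subtracting 27 weeks (= 189 days) from April 2, 1953:
Going back 2 days from April 2, 1953 reaches the end of the previous month; 189 − 2 = 187 left.
March 1953 has 31 days: 187 − 31 = 156 left.
February 1953 has 28 days (1953 is not a leap year): 156 − 28 = 128 left.
January 1953 has 31 days: 128 − 31 = 97 left.
December 1952 has 31 days: 97 − 31 = 66 left.
November 1952 has 30 days: 66 − 30 = 36 left.
October 1952 has 31 days: 36 − 31 = 5 left.
September 1952 has 30 days; 30 − 5 = 25 → September 25, 1952.
Adding 18 weeks (= 126 days) from September 25, 1952:
September has 30 days, so 30 − 25 = 5 days remain after September 25, 1952; 126 − 5 = 121 left.
October 1952 has 31 days: 121 − 31 = 90 left.
November 1952 has 30 days: 90 − 30 = 60 left.
December 1952 has 31 days: 60 − 31 = 29 left.
29 days into January 1953 → January 29, 1953.

January 29, 1953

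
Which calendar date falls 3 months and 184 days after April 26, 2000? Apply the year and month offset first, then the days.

Adding 3 months and 184 days from April 26, 2000: first the month/year part, then the days.
month 4 + 3 = 7 → July 2000.
Day 26 is valid in July, giving July 26, 2000.
Now add 184 days from July 26, 2000.
July has 31 days, so 31 − 26 = 5 days remain after July 26, 2000; 184 − 5 = 179 left.
August 2000 has 31 days: 179 − 31 = 148 left.
September 2000 has 30 days: 148 − 30 = 118 left.
October 2000 has 31 days: 118 − 31 = 87 left.
November 2000 has 30 days: 87 − 30 = 57 left.
December 2000 has 31 days: 57 − 31 = 26 left.
26 days into January 2001 → January 26, 2001.

January 26, 2001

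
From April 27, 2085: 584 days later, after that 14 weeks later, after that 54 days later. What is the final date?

Advancing 584 days from April 27, 2085:
April has 30 days, so 30 − 27 = 3 days remain after April 27, 2085; 584 − 3 = 581 left.
May 2085 has 31 days: 581 − 31 = 550 left.
June 2085 has 30 days: 550 − 30 = 520 left.
July 2085 has 31 days: 520 − 31 = 489 left.
August 2085 has 31 days: 489 − 31 = 458 left.
September 2085 has 30 days: 458 − 30 = 428 left.
October 2085 has 31 days: 428 − 31 = 397 left.
November 2085 has 30 days: 397 − 30 = 367 left.
December 2085 has 31 days: 367 − 31 = 336 left.
January 2086 has 31 days: 336 − 31 = 305 left.
February 2086 has 28 days (2086 is not a leap year): 305 − 28 = 277 left.
March 2086 has 31 days: 277 − 31 = 246 left.
April 2086 has 30 days: 246 − 30 = 216 left.
May 2086 has 31 days: 216 − 31 = 185 left.
June 2086 has 30 days: 185 − 30 = 155 left.
July 2086 has 31 days: 155 − 31 = 124 left.
August 2086 has 31 days: 124 − 31 = 93 left.
September 2086 has 30 days: 93 − 30 = 63 left.
October 2086 has 31 days: 63 − 31 = 32 left.
November 2086 has 30 days: 32 − 30 = 2 left.
2 days into December 2086 → December 2, 2086.
Adding 14 weeks (= 98 days) from December 2, 2086:
December has 31 days, so 31 − 2 = 29 days remain after December 2, 2086; 98 − 29 = 69 left.
January 2087 has 31 days: 69 − 31 = 38 left.
February 2087 has 28 days (2087 is not a leap year): 38 − 28 = 10 left.
10 days into March 2087 → March 10, 2087.
Counting forward 54 days from March 10, 2087:
March has 31 days, so 31 − 10 = 21 days remain after March 10, 2087; 54 − 21 = 33 left.
April 2087 has 30 days: 33 − 30 = 3 left.
3 days into May 2087 → May 3, 2087.

May 3, 2087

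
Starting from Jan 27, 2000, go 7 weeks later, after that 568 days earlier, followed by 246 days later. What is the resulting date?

Counting forward 7 weeks (= 49 days) from January 27, 2000:
January has 31 days, so 31 − 27 = 4 days remain after January 27, 2000; 49 − 4 = 45 left.
February 2000 has 29 days (2000 is a leap year (divisible by 400)): 45 − 29 = 16 left.
16 days into March 2000 → March 16, 2000.
Counting back 568 days from March 16, 2000:
Going back 16 days from March 16, 2000 reaches the end of the previous month; 568 − 16 = 552 left.
February 2000 has 29 days (2000 is a leap year (divisible by 400)): 552 − 29 = 523 left.
January 2000 has 31 days: 523 − 31 = 492 left.
December 1999 has 31 days: 492 − 31 = 461 left.
November 1999 has 30 days: 461 − 30 = 431 left.
October 1999 has 31 days: 431 − 31 = 400 left.
September 1999 has 30 days: 400 − 30 = 370 left.
August 1999 has 31 days: 370 − 31 = 339 left.
July 1999 has 31 days: 339 − 31 = 308 left.
June 1999 has 30 days: 308 − 30 = 278 left.
May 1999 has 31 days: 278 − 31 = 247 left.
April 1999 has 30 days: 247 − 30 = 217 left.
March 1999 has 31 days: 217 − 31 = 186 left.
February 1999 has 28 days (1999 is not a leap year): 186 − 28 = 158 left.
January 1999 has 31 days: 158 − 31 = 127 left.
December 1998 has 31 days: 127 − 31 = 96 left.
November 1998 has 30 days: 96 − 30 = 66 left.
October 1998 has 31 days: 66 − 31 = 35 left.
September 1998 has 30 days: 35 − 30 = 5 left.
August 1998 has 31 days; 31 − 5 = 26 → August 26, 1998.
Adding 246 days from August 26, 1998:
August has 31 days, so 31 − 26 = 5 days remain after August 26, 1998; 246 − 5 = 241 left.
September 1998 has 30 days: 241 − 30 = 211 left.
October 1998 has 31 days: 211 − 31 = 180 left.
November 1998 has 30 days: 180 − 30 = 150 left.
December 1998 has 31 days: 150 − 31 = 119 left.
January 1999 has 31 days: 119 − 31 = 88 left.
February 1999 has 28 days (1999 is not a leap year): 88 − 28 = 60 left.
March 1999 has 31 days: 60 − 31 = 29 left.
29 days into April 1999 → April 29, 1999.

April 29, 1999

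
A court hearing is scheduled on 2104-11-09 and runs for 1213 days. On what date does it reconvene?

Adding 1213 days from November 9, 2104.
November has 30 days, so 30 − 9 = 21 days remain after November 9, 2104; 1213 − 21 = 1192 left.
December 2104 has 31 days: 1192 − 31 = 1161 left.
January 2105 has 31 days: 1161 − 31 = 1130 left.
February 2105 has 28 days (2105 is not a leap year): 1130 − 28 = 1102 left.
March 2105 has 31 days: 1102 − 31 = 1071 left.
April 2105 has 30 days: 1071 − 30 = 1041 left.
May 2105 has 31 days: 1041 − 31 = 1010 left.
June 2105 has 30 days: 1010 − 30 = 980 left.
July 2105 has 31 days: 980 − 31 = 949 left.
August 2105 has 31 days: 949 − 31 = 918 left.
September 2105 has 30 days: 918 − 30 = 888 left.
October 2105 has 31 days: 888 − 31 = 857 left.
November 2105 has 30 days: 857 − 30 = 827 left.
December 2105 has 31 days: 827 − 31 = 796 left.
January 2106 has 31 days: 796 − 31 = 765 left.
February 2106 has 28 days (2106 is not a leap year): 765 − 28 = 737 left.
March 2106 has 31 days: 737 − 31 = 706 left.
April 2106 has 30 days: 706 − 30 = 676 left.
May 2106 has 31 days: 676 − 31 = 645 left.
June 2106 has 30 days: 645 − 30 = 615 left.
July 2106 has 31 days: 615 − 31 = 584 left.
August 2106 has 31 days: 584 − 31 = 553 left.
September 2106 has 30 days: 553 − 30 = 523 left.
October 2106 has 31 days: 523 − 31 = 492 left.
November 2106 has 30 days: 492 − 30 = 462 left.
December 2106 has 31 days: 462 − 31 = 431 left.
January 2107 has 31 days: 431 − 31 = 400 left.
February 2107 has 28 days (2107 is not a leap year): 400 − 28 = 372 left.
March 2107 has 31 days: 372 − 31 = 341 left.
April 2107 has 30 days: 341 − 30 = 311 left.
May 2107 has 31 days: 311 − 31 = 280 left.
June 2107 has 30 days: 280 − 30 = 250 left.
July 2107 has 31 days: 250 − 31 = 219 left.
August 2107 has 31 days: 219 − 31 = 188 left.
September 2107 has 30 days: 188 − 30 = 158 left.
October 2107 has 31 days: 158 − 31 = 127 left.
November 2107 has 30 days: 127 − 30 = 97 left.
December 2107 has 31 days: 97 − 31 = 66 left.
January 2108 has 31 days: 66 − 31 = 35 left.
February 2108 has 29 days (2108 is a leap year): 35 − 29 = 6 left.
6 days into March 2108 → March 6, 2108.

March 6, 2108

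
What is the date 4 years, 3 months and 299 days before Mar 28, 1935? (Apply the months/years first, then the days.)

March 4, 1930

Subtracting 4 years, 3 months and 299 days from March 28, 1935: first the month/year part, then the days.
-4 years → 1931; month 3 − 3 = 0, which is month 12 of year 1930 → December 1930.
Day 28 is valid in December, giving December 28, 1930.
Now subtract 299 days from December 28, 1930.
Going back 28 days from December 28, 1930 reaches the end of the previous month; 299 − 28 = 271 left.
November 1930 has 30 days: 271 − 30 = 241 left.
October 1930 has 31 days: 241 − 31 = 210 left.
September 1930 has 30 days: 210 − 30 = 180 left.
August 1930 has 31 days: 180 − 31 = 149 left.
July 1930 has 31 days: 149 − 31 = 118 left.
June 1930 has 30 days: 118 − 30 = 88 left.
May 1930 has 31 days: 88 − 31 = 57 left.
April 1930 has 30 days: 57 − 30 = 27 left.
March 1930 has 31 days; 31 − 27 = 4 → March 4, 1930.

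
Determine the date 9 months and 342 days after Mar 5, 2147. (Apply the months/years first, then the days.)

November 11, 2148

Advancing 9 months and 342 days from March 5, 2147: first the month/year part, then the days.
month 3 + 9 = 12 → December 2147.
Day 5 is valid in December, giving December 5, 2147.
Now add 342 days from December 5, 2147.
December has 31 days, so 31 − 5 = 26 days remain after December 5, 2147; 342 − 26 = 316 left.
January 2148 has 31 days: 316 − 31 = 285 left.
February 2148 has 29 days (2148 is a leap year): 285 − 29 = 256 left.
March 2148 has 31 days: 256 − 31 = 225 left.
April 2148 has 30 days: 225 − 30 = 195 left.
May 2148 has 31 days: 195 − 31 = 164 left.
June 2148 has 30 days: 164 − 30 = 134 left.
July 2148 has 31 days: 134 − 31 = 103 left.
August 2148 has 31 days: 103 − 31 = 72 left.
September 2148 has 30 days: 72 − 30 = 42 left.
October 2148 has 31 days: 42 − 31 = 11 left.
11 days into November 2148 → November 11, 2148.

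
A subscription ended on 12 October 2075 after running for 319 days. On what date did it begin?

November 27, 2074

Going back 319 days from October 12, 2075.
Going back 12 days from October 12, 2075 reaches the end of the previous month; 319 − 12 = 307 left.
September 2075 has 30 days: 307 − 30 = 277 left.
August 2075 has 31 days: 277 − 31 = 246 left.
July 2075 has 31 days: 246 − 31 = 215 left.
June 2075 has 30 days: 215 − 30 = 185 left.
May 2075 has 31 days: 185 − 31 = 154 left.
April 2075 has 30 days: 154 − 30 = 124 left.
March 2075 has 31 days: 124 − 31 = 93 left.
February 2075 has 28 days (2075 is not a leap year): 93 − 28 = 65 left.
January 2075 has 31 days: 65 − 31 = 34 left.
December 2074 has 31 days: 34 − 31 = 3 left.
November 2074 has 30 days; 30 − 3 = 27 → November 27, 2074.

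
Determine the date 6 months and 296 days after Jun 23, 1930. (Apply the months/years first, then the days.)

October 15, 1931

Advancing 6 months and 296 days from June 23, 1930: first the month/year part, then the days.
month 6 + 6 = 12 → December 1930.
Day 23 is valid in December, giving December 23, 1930.
Now add 296 days from December 23, 1930.
December has 31 days, so 31 − 23 = 8 days remain after December 23, 1930; 296 − 8 = 288 left.
January 1931 has 31 days: 288 − 31 = 257 left.
February 1931 has 28 days (1931 is not a leap year): 257 − 28 = 229 left.
March 1931 has 31 days: 229 − 31 = 198 left.
April 1931 has 30 days: 198 − 30 = 168 left.
May 1931 has 31 days: 168 − 31 = 137 left.
June 1931 has 30 days: 137 − 30 = 107 left.
July 1931 has 31 days: 107 − 31 = 76 left.
August 1931 has 31 days: 76 − 31 = 45 left.
September 1931 has 30 days: 45 − 30 = 15 left.
15 days into October 1931 → October 15, 1931.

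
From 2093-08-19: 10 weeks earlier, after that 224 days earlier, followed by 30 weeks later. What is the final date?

Counting back 10 weeks (= 70 days) from August 19, 2093:
Going back 19 days from August 19, 2093 reaches the end of the previous month; 70 − 19 = 51 left.
July 2093 has 31 days: 51 − 31 = 20 left.
June 2093 has 30 days; 30 − 20 = 10 → June 10, 2093.
Subtracting 224 days from June 10, 2093:
Going back 10 days from June 10, 2093 reaches the end of the previous month; 224 − 10 = 214 left.
May 2093 has 31 days: 214 − 31 = 183 left.
April 2093 has 30 days: 183 − 30 = 153 left.
March 2093 has 31 days: 153 − 31 = 122 left.
February 2093 has 28 days (2093 is not a leap year): 122 − 28 = 94 left.
January 2093 has 31 days: 94 − 31 = 63 left.
December 2092 has 31 days: 63 − 31 = 32 left.
November 2092 has 30 days: 32 − 30 = 2 left.
October 2092 has 31 days; 31 − 2 = 29 → October 29, 2092.
Adding 30 weeks (= 210 days) from October 29, 2092:
October has 31 days, so 31 − 29 = 2 days remain after October 29, 2092; 210 − 2 = 208 left.
November 2092 has 30 days: 208 − 30 = 178 left.
December 2092 has 31 days: 178 − 31 = 147 left.
January 2093 has 31 days: 147 − 31 = 116 left.
February 2093 has 28 days (2093 is not a leap year): 116 − 28 = 88 left.
March 2093 has 31 days: 88 − 31 = 57 left.
April 2093 has 30 days: 57 − 30 = 27 left.
27 days into May 2093 → May 27, 2093.

May 27, 2093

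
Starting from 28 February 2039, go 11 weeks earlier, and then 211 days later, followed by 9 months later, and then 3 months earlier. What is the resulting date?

Counting back 11 weeks (= 77 days) from February 28, 2039:
Going back 28 days from February 28, 2039 reaches the end of the previous month; 77 − 28 = 49 left.
January 2039 has 31 days: 49 − 31 = 18 left.
December 2038 has 31 days; 31 − 18 = 13 → December 13, 2038.
Counting forward 211 days from December 13, 2038:
December has 31 days, so 31 − 13 = 18 days remain after December 13, 2038; 211 − 18 = 193 left.
January 2039 has 31 days: 193 − 31 = 162 left.
February 2039 has 28 days (2039 is not a leap year): 162 − 28 = 134 left.
March 2039 has 31 days: 134 − 31 = 103 left.
April 2039 has 30 days: 103 − 30 = 73 left.
May 2039 has 31 days: 73 − 31 = 42 left.
June 2039 has 30 days: 42 − 30 = 12 left.
12 days into July 2039 → July 12, 2039.
Advancing 9 months from July 12, 2039:
month 7 + 9 = 16, which is month 4 of year 2040 → April 2040.
Day 12 is valid in April, giving April 12, 2040.
Subtracting 3 months from April 12, 2040:
month 4 − 3 = 1 → January 2040.
Day 12 is valid in January, giving January 12, 2040.

January 12, 2040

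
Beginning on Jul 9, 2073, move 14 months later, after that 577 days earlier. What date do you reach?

February 9, 2073

Adding 14 months from July 9, 2073:
month 7 + 14 = 21, which is month 9 of year 2074 → September 2074.
Day 9 is valid in September, giving September 9, 2074.
Subtracting 577 days from September 9, 2074:
Going back 9 days from September 9, 2074 reaches the end of the previous month; 577 − 9 = 568 left.
August 2074 has 31 days: 568 − 31 = 537 left.
July 2074 has 31 days: 537 − 31 = 506 left.
June 2074 has 30 days: 506 − 30 = 476 left.
May 2074 has 31 days: 476 − 31 = 445 left.
April 2074 has 30 days: 445 − 30 = 415 left.
March 2074 has 31 days: 415 − 31 = 384 left.
February 2074 has 28 days (2074 is not a leap year): 384 − 28 = 356 left.
January 2074 has 31 days: 356 − 31 = 325 left.
December 2073 has 31 days: 325 − 31 = 294 left.
November 2073 has 30 days: 294 − 30 = 264 left.
October 2073 has 31 days: 264 − 31 = 233 left.
September 2073 has 30 days: 233 − 30 = 203 left.
August 2073 has 31 days: 203 − 31 = 172 left.
July 2073 has 31 days: 172 − 31 = 141 left.
June 2073 has 30 days: 141 − 30 = 111 left.
May 2073 has 31 days: 111 − 31 = 80 left.
April 2073 has 30 days: 80 − 30 = 50 left.
March 2073 has 31 days: 50 − 31 = 19 left.
February 2073 has 28 days; 28 − 19 = 9 → February 9, 2073.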